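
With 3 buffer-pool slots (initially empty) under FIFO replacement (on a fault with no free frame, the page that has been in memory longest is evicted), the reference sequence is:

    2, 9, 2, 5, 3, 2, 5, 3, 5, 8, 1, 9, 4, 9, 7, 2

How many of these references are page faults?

2: fault, frames (2)
9: fault, frames (2 9)
2: hit
5: fault, frames (2 9 5)
3: fault, evict 2, frames (9 5 3)
2: fault, evict 9, frames (5 3 2)
5: hit
3: hit
5: hit
8: fault, evict 5, frames (3 2 8)
1: fault, evict 3, frames (2 8 1)
9: fault, evict 2, frames (8 1 9)
4: fault, evict 8, frames (1 9 4)
9: hit
7: fault, evict 1, frames (9 4 7)
2: fault, evict 9, frames (4 7 2)
Page faults: 11.

11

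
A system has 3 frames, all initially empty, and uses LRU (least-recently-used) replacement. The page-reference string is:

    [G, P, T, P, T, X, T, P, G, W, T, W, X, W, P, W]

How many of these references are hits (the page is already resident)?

G -> miss, frames (G)
P -> miss, frames (G P)
T -> miss, frames (G P T)
P -> hit
T -> hit
X -> miss, evict G, frames (P T X)
T -> hit
P -> hit
G -> miss, evict X, frames (T P G)
W -> miss, evict T, frames (P G W)
T -> miss, evict P, frames (G W T)
W -> hit
X -> miss, evict G, frames (T W X)
W -> hit
P -> miss, evict T, frames (X W P)
W -> hit
Hits: 7.

7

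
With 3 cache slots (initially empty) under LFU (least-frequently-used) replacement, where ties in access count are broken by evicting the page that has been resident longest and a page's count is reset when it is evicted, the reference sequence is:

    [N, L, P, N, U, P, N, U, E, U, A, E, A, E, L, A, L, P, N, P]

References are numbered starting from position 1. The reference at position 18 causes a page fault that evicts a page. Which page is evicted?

L

pos 1: N -> fault, frames [N]
pos 2: L -> fault, frames [N, L]
pos 3: P -> fault, frames [N, L, P]
pos 4: N -> hit
pos 5: U -> fault, evict L, frames [N, P, U]
pos 6: P -> hit
pos 7: N -> hit
pos 8: U -> hit
pos 9: E -> fault, evict P, frames [N, U, E]
pos 10: U -> hit
pos 11: A -> fault, evict E, frames [N, U, A]
pos 12: E -> fault, evict A, frames [N, U, E]
pos 13: A -> fault, evict E, frames [N, U, A]
pos 14: E -> fault, evict A, frames [N, U, E]
pos 15: L -> fault, evict E, frames [N, U, L]
pos 16: A -> fault, evict L, frames [N, U, A]
pos 17: L -> fault, evict A, frames [N, U, L]
pos 18: P -> fault, evict L, frames [N, U, P]
At position 18, page L is evicted.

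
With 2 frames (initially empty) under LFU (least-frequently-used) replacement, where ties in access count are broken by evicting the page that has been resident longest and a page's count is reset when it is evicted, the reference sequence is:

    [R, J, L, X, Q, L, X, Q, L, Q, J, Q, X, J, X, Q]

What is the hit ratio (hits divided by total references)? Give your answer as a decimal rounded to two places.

R -> fault, frames [R]
J -> fault, frames [R, J]
L -> fault, evict R, frames [J, L]
X -> fault, evict J, frames [L, X]
Q -> fault, evict L, frames [X, Q]
L -> fault, evict X, frames [Q, L]
X -> fault, evict Q, frames [L, X]
Q -> fault, evict L, frames [X, Q]
L -> fault, evict X, frames [Q, L]
Q -> hit
J -> fault, evict L, frames [Q, J]
Q -> hit
X -> fault, evict J, frames [Q, X]
J -> fault, evict X, frames [Q, J]
X -> fault, evict J, frames [Q, X]
Q -> hit
Hits: 3 of 16 references → 3/16 = 0.1875.

0.19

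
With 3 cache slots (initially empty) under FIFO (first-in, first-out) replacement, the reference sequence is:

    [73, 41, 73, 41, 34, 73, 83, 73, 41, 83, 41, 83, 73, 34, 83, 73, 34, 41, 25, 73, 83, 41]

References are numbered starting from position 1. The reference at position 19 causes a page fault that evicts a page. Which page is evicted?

pos 1: 73 -> fault, frames {73}
pos 2: 41 -> fault, frames {73,41}
pos 3: 73 -> hit
pos 4: 41 -> hit
pos 5: 34 -> fault, frames {73,41,34}
pos 6: 73 -> hit
pos 7: 83 -> fault, evict 73, frames {41,34,83}
pos 8: 73 -> fault, evict 41, frames {34,83,73}
pos 9: 41 -> fault, evict 34, frames {83,73,41}
pos 10: 83 -> hit
pos 11: 41 -> hit
pos 12: 83 -> hit
pos 13: 73 -> hit
pos 14: 34 -> fault, evict 83, frames {73,41,34}
pos 15: 83 -> fault, evict 73, frames {41,34,83}
pos 16: 73 -> fault, evict 41, frames {34,83,73}
pos 17: 34 -> hit
pos 18: 41 -> fault, evict 34, frames {83,73,41}
pos 19: 25 -> fault, evict 83, frames {73,41,25}
At position 19, page 83 is evicted.

83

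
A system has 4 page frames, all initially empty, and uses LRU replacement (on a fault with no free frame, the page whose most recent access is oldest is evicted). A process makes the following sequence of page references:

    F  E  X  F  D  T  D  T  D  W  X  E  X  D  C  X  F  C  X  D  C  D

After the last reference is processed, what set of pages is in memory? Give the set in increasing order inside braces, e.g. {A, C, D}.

{C, D, F, X}

F -> fault, frames [F]
E -> fault, frames [F, E]
X -> fault, frames [F, E, X]
F -> hit
D -> fault, frames [E, X, F, D]
T -> fault, evict E, frames [X, F, D, T]
D -> hit
T -> hit
D -> hit
W -> fault, evict X, frames [F, T, D, W]
X -> fault, evict F, frames [T, D, W, X]
E -> fault, evict T, frames [D, W, X, E]
X -> hit
D -> hit
C -> fault, evict W, frames [E, X, D, C]
X -> hit
F -> fault, evict E, frames [D, C, X, F]
C -> hit
X -> hit
D -> hit
C -> hit
D -> hit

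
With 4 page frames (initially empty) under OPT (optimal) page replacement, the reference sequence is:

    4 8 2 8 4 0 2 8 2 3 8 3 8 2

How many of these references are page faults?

4 → fault, frames {4}
8 → fault, frames {4,8}
2 → fault, frames {4,8,2}
8 → hit
4 → hit
0 → fault, frames {4,8,2,0}
2 → hit
8 → hit
2 → hit
3 → fault, evict 0, frames {4,8,2,3}
8 → hit
3 → hit
8 → hit
2 → hit
Page faults: 5.

5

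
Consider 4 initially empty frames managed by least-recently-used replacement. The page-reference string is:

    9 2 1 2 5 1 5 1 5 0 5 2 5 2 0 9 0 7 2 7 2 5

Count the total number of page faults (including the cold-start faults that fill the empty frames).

8

9 → fault, frames (9)
2 → fault, frames (9 2)
1 → fault, frames (9 2 1)
2 → hit
5 → fault, frames (9 1 2 5)
1 → hit
5 → hit
1 → hit
5 → hit
0 → fault, evict 9, frames (2 1 5 0)
5 → hit
2 → hit
5 → hit
2 → hit
0 → hit
9 → fault, evict 1, frames (5 2 0 9)
0 → hit
7 → fault, evict 5, frames (2 9 0 7)
2 → hit
7 → hit
2 → hit
5 → fault, evict 9, frames (0 7 2 5)
Page faults: 8.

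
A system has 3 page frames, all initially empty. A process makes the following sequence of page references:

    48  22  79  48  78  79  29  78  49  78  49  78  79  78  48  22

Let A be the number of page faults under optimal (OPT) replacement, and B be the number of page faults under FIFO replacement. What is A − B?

-2

Under OPT: F F F . F . F . F . . . . . F F → 8 faults.
Under FIFO: F F F . F . F . F . . . F F F F → 10 faults.
A − B = 8 − 10 = -2.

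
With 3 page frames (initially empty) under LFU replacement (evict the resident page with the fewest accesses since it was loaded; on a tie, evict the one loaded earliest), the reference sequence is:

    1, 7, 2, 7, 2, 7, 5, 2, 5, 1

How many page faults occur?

5

1: fault, frames {1}
7: fault, frames {1,7}
2: fault, frames {1,7,2}
7: hit
2: hit
7: hit
5: fault, evict 1, frames {7,2,5}
2: hit
5: hit
1: fault, evict 5, frames {7,2,1}
Page faults: 5.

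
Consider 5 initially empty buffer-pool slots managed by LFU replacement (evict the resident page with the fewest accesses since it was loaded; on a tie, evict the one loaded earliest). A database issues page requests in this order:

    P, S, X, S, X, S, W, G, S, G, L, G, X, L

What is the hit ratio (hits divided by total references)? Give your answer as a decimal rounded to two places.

P -> fault, frames [P]
S -> fault, frames [P, S]
X -> fault, frames [P, S, X]
S -> hit
X -> hit
S -> hit
W -> fault, frames [P, S, X, W]
G -> fault, frames [P, S, X, W, G]
S -> hit
G -> hit
L -> fault, evict P, frames [S, X, W, G, L]
G -> hit
X -> hit
L -> hit
Hits: 8 of 14 references → 8/14 = 0.5714.

0.57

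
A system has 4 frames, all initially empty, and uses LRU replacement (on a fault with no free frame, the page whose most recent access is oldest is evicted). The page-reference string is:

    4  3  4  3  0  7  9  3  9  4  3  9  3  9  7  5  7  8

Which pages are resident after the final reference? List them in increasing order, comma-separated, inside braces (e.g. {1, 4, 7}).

4: miss, frames (4)
3: miss, frames (4 3)
4: hit
3: hit
0: miss, frames (4 3 0)
7: miss, frames (4 3 0 7)
9: miss, evict 4, frames (3 0 7 9)
3: hit
9: hit
4: miss, evict 0, frames (7 3 9 4)
3: hit
9: hit
3: hit
9: hit
7: hit
5: miss, evict 4, frames (3 9 7 5)
7: hit
8: miss, evict 3, frames (9 5 7 8)

{5, 7, 8, 9}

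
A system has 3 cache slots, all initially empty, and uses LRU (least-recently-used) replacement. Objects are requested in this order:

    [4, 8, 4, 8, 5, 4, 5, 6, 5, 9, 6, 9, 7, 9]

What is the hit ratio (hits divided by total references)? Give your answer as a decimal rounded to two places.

4 → fault, frames [4]
8 → fault, frames [4, 8]
4 → hit
8 → hit
5 → fault, frames [4, 8, 5]
4 → hit
5 → hit
6 → fault, evict 8, frames [4, 5, 6]
5 → hit
9 → fault, evict 4, frames [6, 5, 9]
6 → hit
9 → hit
7 → fault, evict 5, frames [6, 9, 7]
9 → hit
Hits: 8 of 14 references → 8/14 = 0.5714.

0.57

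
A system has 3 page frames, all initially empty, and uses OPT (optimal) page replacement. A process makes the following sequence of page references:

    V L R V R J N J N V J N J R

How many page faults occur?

V: fault, frames [V]
L: fault, frames [V, L]
R: fault, frames [V, L, R]
V: hit
R: hit
J: fault, evict L, frames [V, R, J]
N: fault, evict R, frames [V, J, N]
J: hit
N: hit
V: hit
J: hit
N: hit
J: hit
R: fault, evict N, frames [V, J, R]
Page faults: 6.

6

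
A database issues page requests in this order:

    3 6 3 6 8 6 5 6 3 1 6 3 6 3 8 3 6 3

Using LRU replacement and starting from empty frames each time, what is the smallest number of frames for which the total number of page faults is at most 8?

f=1: 18 faults
f=2: 10 faults
f=3: 7 faults
f=4: 6 faults
f=5: 5 faults
Smallest f with faults ≤ 8 is 3.

3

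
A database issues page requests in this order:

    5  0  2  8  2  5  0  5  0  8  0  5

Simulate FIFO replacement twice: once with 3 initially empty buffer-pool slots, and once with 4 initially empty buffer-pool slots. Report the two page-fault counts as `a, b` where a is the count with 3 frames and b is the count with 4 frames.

6, 4

3 frames: F F F F . F F . . . . . → 6 faults.
4 frames: F F F F . . . . . . . . → 4 faults.
4 < 6: adding a frame reduced faults, as is typical.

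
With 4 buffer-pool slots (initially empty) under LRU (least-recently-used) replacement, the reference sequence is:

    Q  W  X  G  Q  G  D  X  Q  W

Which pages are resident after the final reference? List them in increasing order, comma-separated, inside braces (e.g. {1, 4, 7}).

{D, Q, W, X}

Q: miss, frames {Q}
W: miss, frames {Q,W}
X: miss, frames {Q,W,X}
G: miss, frames {Q,W,X,G}
Q: hit
G: hit
D: miss, evict W, frames {X,Q,G,D}
X: hit
Q: hit
W: miss, evict G, frames {D,X,Q,W}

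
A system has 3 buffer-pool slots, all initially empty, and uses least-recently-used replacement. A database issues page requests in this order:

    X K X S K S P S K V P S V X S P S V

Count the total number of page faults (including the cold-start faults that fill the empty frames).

X -> fault, frames (X)
K -> fault, frames (X K)
X -> hit
S -> fault, frames (K X S)
K -> hit
S -> hit
P -> fault, evict X, frames (K S P)
S -> hit
K -> hit
V -> fault, evict P, frames (S K V)
P -> fault, evict S, frames (K V P)
S -> fault, evict K, frames (V P S)
V -> hit
X -> fault, evict P, frames (S V X)
S -> hit
P -> fault, evict V, frames (X S P)
S -> hit
V -> fault, evict X, frames (P S V)
Page faults: 10.

10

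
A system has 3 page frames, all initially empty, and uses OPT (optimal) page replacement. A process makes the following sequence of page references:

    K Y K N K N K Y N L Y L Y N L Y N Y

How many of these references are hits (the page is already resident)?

K: miss, frames (K)
Y: miss, frames (K Y)
K: hit
N: miss, frames (K Y N)
K: hit
N: hit
K: hit
Y: hit
N: hit
L: miss, evict K, frames (Y N L)
Y: hit
L: hit
Y: hit
N: hit
L: hit
Y: hit
N: hit
Y: hit
Hits: 14.

14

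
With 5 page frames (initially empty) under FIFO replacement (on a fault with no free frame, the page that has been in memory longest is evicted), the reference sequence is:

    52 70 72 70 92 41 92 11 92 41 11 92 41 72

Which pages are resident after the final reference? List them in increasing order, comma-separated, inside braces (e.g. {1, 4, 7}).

{11, 41, 70, 72, 92}

52 → fault, frames (52)
70 → fault, frames (52 70)
72 → fault, frames (52 70 72)
70 → hit
92 → fault, frames (52 70 72 92)
41 → fault, frames (52 70 72 92 41)
92 → hit
11 → fault, evict 52, frames (70 72 92 41 11)
92 → hit
41 → hit
11 → hit
92 → hit
41 → hit
72 → hit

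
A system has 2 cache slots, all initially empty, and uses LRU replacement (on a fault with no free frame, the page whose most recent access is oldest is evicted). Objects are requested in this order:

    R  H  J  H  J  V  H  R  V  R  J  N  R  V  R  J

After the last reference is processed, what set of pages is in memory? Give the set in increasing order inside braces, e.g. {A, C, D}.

{J, R}

R: fault, frames {R}
H: fault, frames {R,H}
J: fault, evict R, frames {H,J}
H: hit
J: hit
V: fault, evict H, frames {J,V}
H: fault, evict J, frames {V,H}
R: fault, evict V, frames {H,R}
V: fault, evict H, frames {R,V}
R: hit
J: fault, evict V, frames {R,J}
N: fault, evict R, frames {J,N}
R: fault, evict J, frames {N,R}
V: fault, evict N, frames {R,V}
R: hit
J: fault, evict V, frames {R,J}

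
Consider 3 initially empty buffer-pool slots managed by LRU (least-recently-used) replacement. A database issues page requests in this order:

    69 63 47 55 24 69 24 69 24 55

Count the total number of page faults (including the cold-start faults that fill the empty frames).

69: miss, frames {69}
63: miss, frames {69,63}
47: miss, frames {69,63,47}
55: miss, evict 69, frames {63,47,55}
24: miss, evict 63, frames {47,55,24}
69: miss, evict 47, frames {55,24,69}
24: hit
69: hit
24: hit
55: hit
Page faults: 6.

6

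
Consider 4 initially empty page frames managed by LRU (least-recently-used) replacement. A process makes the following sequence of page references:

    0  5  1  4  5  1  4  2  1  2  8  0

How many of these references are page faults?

0: miss, frames {0}
5: miss, frames {0,5}
1: miss, frames {0,5,1}
4: miss, frames {0,5,1,4}
5: hit
1: hit
4: hit
2: miss, evict 0, frames {5,1,4,2}
1: hit
2: hit
8: miss, evict 5, frames {4,1,2,8}
0: miss, evict 4, frames {1,2,8,0}
Page faults: 7.

7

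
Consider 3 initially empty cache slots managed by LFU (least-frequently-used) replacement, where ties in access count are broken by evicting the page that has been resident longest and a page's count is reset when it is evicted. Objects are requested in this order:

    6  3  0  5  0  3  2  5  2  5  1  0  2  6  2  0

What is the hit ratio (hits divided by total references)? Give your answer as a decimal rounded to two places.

6 → fault, frames {6}
3 → fault, frames {6,3}
0 → fault, frames {6,3,0}
5 → fault, evict 6, frames {3,0,5}
0 → hit
3 → hit
2 → fault, evict 5, frames {3,0,2}
5 → fault, evict 2, frames {3,0,5}
2 → fault, evict 5, frames {3,0,2}
5 → fault, evict 2, frames {3,0,5}
1 → fault, evict 5, frames {3,0,1}
0 → hit
2 → fault, evict 1, frames {3,0,2}
6 → fault, evict 2, frames {3,0,6}
2 → fault, evict 6, frames {3,0,2}
0 → hit
Hits: 4 of 16 references → 4/16 = 0.2500.

0.25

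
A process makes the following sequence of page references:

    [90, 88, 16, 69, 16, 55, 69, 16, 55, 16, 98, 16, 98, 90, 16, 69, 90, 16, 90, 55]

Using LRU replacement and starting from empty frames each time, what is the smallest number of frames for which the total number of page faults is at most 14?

f=1: 20 faults
f=2: 15 faults
f=3: 9 faults
f=4: 9 faults
f=5: 7 faults
f=6: 6 faults
Smallest f with faults ≤ 14 is 3.

3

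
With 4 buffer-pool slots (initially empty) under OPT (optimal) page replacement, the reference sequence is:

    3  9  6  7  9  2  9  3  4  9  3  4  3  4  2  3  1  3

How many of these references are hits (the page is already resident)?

11

3 → fault, frames (3)
9 → fault, frames (3 9)
6 → fault, frames (3 9 6)
7 → fault, frames (3 9 6 7)
9 → hit
2 → fault, evict 7, frames (3 9 6 2)
9 → hit
3 → hit
4 → fault, evict 6, frames (3 9 2 4)
9 → hit
3 → hit
4 → hit
3 → hit
4 → hit
2 → hit
3 → hit
1 → fault, evict 4, frames (3 9 2 1)
3 → hit
Hits: 11.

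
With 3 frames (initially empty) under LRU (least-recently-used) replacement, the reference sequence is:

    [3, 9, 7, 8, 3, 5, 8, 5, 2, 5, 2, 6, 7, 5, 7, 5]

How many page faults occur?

10

3: miss, frames [3]
9: miss, frames [3, 9]
7: miss, frames [3, 9, 7]
8: miss, evict 3, frames [9, 7, 8]
3: miss, evict 9, frames [7, 8, 3]
5: miss, evict 7, frames [8, 3, 5]
8: hit
5: hit
2: miss, evict 3, frames [8, 5, 2]
5: hit
2: hit
6: miss, evict 8, frames [5, 2, 6]
7: miss, evict 5, frames [2, 6, 7]
5: miss, evict 2, frames [6, 7, 5]
7: hit
5: hit
Page faults: 10.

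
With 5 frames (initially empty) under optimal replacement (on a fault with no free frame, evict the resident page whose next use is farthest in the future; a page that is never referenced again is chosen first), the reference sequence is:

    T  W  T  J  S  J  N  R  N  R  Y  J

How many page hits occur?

T: fault, frames {T}
W: fault, frames {T,W}
T: hit
J: fault, frames {T,W,J}
S: fault, frames {T,W,J,S}
J: hit
N: fault, frames {T,W,J,S,N}
R: fault, evict S, frames {T,W,J,N,R}
N: hit
R: hit
Y: fault, evict R, frames {T,W,J,N,Y}
J: hit
Hits: 5.

5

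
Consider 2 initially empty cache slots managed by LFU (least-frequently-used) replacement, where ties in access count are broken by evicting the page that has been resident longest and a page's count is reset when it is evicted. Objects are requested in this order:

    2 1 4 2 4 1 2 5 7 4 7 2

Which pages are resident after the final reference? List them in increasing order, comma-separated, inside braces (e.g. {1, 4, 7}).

2: miss, frames [2]
1: miss, frames [2, 1]
4: miss, evict 2, frames [1, 4]
2: miss, evict 1, frames [4, 2]
4: hit
1: miss, evict 2, frames [4, 1]
2: miss, evict 1, frames [4, 2]
5: miss, evict 2, frames [4, 5]
7: miss, evict 5, frames [4, 7]
4: hit
7: hit
2: miss, evict 7, frames [4, 2]

{2, 4}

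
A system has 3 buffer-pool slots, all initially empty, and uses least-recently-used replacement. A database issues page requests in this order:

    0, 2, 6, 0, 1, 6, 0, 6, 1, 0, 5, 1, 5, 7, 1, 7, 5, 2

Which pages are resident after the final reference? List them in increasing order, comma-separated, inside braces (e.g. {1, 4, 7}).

0 → fault, frames [0]
2 → fault, frames [0, 2]
6 → fault, frames [0, 2, 6]
0 → hit
1 → fault, evict 2, frames [6, 0, 1]
6 → hit
0 → hit
6 → hit
1 → hit
0 → hit
5 → fault, evict 6, frames [1, 0, 5]
1 → hit
5 → hit
7 → fault, evict 0, frames [1, 5, 7]
1 → hit
7 → hit
5 → hit
2 → fault, evict 1, frames [7, 5, 2]

{2, 5, 7}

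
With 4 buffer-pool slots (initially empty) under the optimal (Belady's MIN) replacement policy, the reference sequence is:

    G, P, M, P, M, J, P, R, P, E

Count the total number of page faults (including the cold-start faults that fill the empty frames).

G -> miss, frames {G}
P -> miss, frames {G,P}
M -> miss, frames {G,P,M}
P -> hit
M -> hit
J -> miss, frames {G,P,M,J}
P -> hit
R -> miss, evict J, frames {G,P,M,R}
P -> hit
E -> miss, evict R, frames {G,P,M,E}
Page faults: 6.

6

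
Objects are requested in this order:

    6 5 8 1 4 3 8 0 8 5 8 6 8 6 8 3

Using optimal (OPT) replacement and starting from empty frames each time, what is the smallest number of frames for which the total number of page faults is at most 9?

f=1: 16 faults
f=2: 10 faults
f=3: 9 faults
f=4: 8 faults
f=5: 7 faults
f=6: 7 faults
f=7: 7 faults
Smallest f with faults ≤ 9 is 3.

3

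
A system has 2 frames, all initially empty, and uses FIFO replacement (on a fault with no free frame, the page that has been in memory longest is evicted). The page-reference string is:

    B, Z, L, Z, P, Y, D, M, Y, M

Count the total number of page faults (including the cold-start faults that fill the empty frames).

B -> fault, frames (B)
Z -> fault, frames (B Z)
L -> fault, evict B, frames (Z L)
Z -> hit
P -> fault, evict Z, frames (L P)
Y -> fault, evict L, frames (P Y)
D -> fault, evict P, frames (Y D)
M -> fault, evict Y, frames (D M)
Y -> fault, evict D, frames (M Y)
M -> hit
Page faults: 8.

8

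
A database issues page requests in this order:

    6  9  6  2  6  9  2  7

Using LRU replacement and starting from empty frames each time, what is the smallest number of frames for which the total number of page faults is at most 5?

f=1: 8 faults
f=2: 6 faults
f=3: 4 faults
f=4: 4 faults
Smallest f with faults ≤ 5 is 3.

3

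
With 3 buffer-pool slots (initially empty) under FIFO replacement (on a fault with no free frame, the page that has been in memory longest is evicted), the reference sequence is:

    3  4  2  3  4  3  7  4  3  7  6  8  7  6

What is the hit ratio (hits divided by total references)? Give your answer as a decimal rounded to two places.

3 -> fault, frames {3}
4 -> fault, frames {3,4}
2 -> fault, frames {3,4,2}
3 -> hit
4 -> hit
3 -> hit
7 -> fault, evict 3, frames {4,2,7}
4 -> hit
3 -> fault, evict 4, frames {2,7,3}
7 -> hit
6 -> fault, evict 2, frames {7,3,6}
8 -> fault, evict 7, frames {3,6,8}
7 -> fault, evict 3, frames {6,8,7}
6 -> hit
Hits: 6 of 14 references → 6/14 = 0.4286.

0.43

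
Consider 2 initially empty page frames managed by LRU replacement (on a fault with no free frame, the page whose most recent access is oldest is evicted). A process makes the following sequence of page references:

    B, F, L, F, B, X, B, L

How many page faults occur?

B: fault, frames (B)
F: fault, frames (B F)
L: fault, evict B, frames (F L)
F: hit
B: fault, evict L, frames (F B)
X: fault, evict F, frames (B X)
B: hit
L: fault, evict X, frames (B L)
Page faults: 6.

6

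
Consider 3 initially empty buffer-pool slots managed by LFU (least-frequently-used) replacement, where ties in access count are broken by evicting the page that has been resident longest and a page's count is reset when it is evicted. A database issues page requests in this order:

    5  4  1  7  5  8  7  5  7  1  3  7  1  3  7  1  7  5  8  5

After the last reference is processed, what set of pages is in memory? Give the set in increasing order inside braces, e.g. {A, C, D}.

5 -> fault, frames {5}
4 -> fault, frames {5,4}
1 -> fault, frames {5,4,1}
7 -> fault, evict 5, frames {4,1,7}
5 -> fault, evict 4, frames {1,7,5}
8 -> fault, evict 1, frames {7,5,8}
7 -> hit
5 -> hit
7 -> hit
1 -> fault, evict 8, frames {7,5,1}
3 -> fault, evict 1, frames {7,5,3}
7 -> hit
1 -> fault, evict 3, frames {7,5,1}
3 -> fault, evict 1, frames {7,5,3}
7 -> hit
1 -> fault, evict 3, frames {7,5,1}
7 -> hit
5 -> hit
8 -> fault, evict 1, frames {7,5,8}
5 -> hit

{5, 7, 8}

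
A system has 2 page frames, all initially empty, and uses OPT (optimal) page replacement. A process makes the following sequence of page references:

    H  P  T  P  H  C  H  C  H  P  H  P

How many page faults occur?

6

H -> miss, frames [H]
P -> miss, frames [H, P]
T -> miss, evict H, frames [P, T]
P -> hit
H -> miss, evict T, frames [P, H]
C -> miss, evict P, frames [H, C]
H -> hit
C -> hit
H -> hit
P -> miss, evict C, frames [H, P]
H -> hit
P -> hit
Page faults: 6.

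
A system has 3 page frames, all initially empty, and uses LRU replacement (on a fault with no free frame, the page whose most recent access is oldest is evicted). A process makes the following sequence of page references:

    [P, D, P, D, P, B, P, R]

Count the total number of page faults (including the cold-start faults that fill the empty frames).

4

P -> miss, frames (P)
D -> miss, frames (P D)
P -> hit
D -> hit
P -> hit
B -> miss, frames (D P B)
P -> hit
R -> miss, evict D, frames (B P R)
Page faults: 4.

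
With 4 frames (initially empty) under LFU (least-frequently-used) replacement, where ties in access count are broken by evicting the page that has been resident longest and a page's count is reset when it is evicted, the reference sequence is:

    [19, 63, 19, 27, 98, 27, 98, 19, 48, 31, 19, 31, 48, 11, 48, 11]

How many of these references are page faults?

19 → fault, frames {19}
63 → fault, frames {19,63}
19 → hit
27 → fault, frames {19,63,27}
98 → fault, frames {19,63,27,98}
27 → hit
98 → hit
19 → hit
48 → fault, evict 63, frames {19,27,98,48}
31 → fault, evict 48, frames {19,27,98,31}
19 → hit
31 → hit
48 → fault, evict 27, frames {19,98,31,48}
11 → fault, evict 48, frames {19,98,31,11}
48 → fault, evict 11, frames {19,98,31,48}
11 → fault, evict 48, frames {19,98,31,11}
Page faults: 10.

10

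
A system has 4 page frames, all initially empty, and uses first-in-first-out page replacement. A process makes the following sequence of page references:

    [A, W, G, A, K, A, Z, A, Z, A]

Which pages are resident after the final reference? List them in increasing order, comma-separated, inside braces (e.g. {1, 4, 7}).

{A, G, K, Z}

A: miss, frames (A)
W: miss, frames (A W)
G: miss, frames (A W G)
A: hit
K: miss, frames (A W G K)
A: hit
Z: miss, evict A, frames (W G K Z)
A: miss, evict W, frames (G K Z A)
Z: hit
A: hit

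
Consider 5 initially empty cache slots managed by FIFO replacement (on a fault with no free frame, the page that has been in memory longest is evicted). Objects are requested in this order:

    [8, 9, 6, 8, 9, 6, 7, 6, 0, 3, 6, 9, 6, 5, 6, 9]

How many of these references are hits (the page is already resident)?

8

8 → fault, frames {8}
9 → fault, frames {8,9}
6 → fault, frames {8,9,6}
8 → hit
9 → hit
6 → hit
7 → fault, frames {8,9,6,7}
6 → hit
0 → fault, frames {8,9,6,7,0}
3 → fault, evict 8, frames {9,6,7,0,3}
6 → hit
9 → hit
6 → hit
5 → fault, evict 9, frames {6,7,0,3,5}
6 → hit
9 → fault, evict 6, frames {7,0,3,5,9}
Hits: 8.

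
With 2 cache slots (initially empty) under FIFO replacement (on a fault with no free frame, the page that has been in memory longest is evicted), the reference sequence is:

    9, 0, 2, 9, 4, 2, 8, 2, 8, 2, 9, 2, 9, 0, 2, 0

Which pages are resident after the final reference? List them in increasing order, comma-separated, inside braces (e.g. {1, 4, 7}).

9: miss, frames {9}
0: miss, frames {9,0}
2: miss, evict 9, frames {0,2}
9: miss, evict 0, frames {2,9}
4: miss, evict 2, frames {9,4}
2: miss, evict 9, frames {4,2}
8: miss, evict 4, frames {2,8}
2: hit
8: hit
2: hit
9: miss, evict 2, frames {8,9}
2: miss, evict 8, frames {9,2}
9: hit
0: miss, evict 9, frames {2,0}
2: hit
0: hit

{0, 2}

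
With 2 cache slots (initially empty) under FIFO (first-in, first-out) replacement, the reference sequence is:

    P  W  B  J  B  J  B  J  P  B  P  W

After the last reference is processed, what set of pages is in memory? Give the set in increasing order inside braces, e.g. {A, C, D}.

P -> miss, frames [P]
W -> miss, frames [P, W]
B -> miss, evict P, frames [W, B]
J -> miss, evict W, frames [B, J]
B -> hit
J -> hit
B -> hit
J -> hit
P -> miss, evict B, frames [J, P]
B -> miss, evict J, frames [P, B]
P -> hit
W -> miss, evict P, frames [B, W]

{B, W}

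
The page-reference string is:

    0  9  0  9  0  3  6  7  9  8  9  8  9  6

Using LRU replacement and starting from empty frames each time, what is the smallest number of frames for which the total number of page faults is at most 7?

4

f=1: 14 faults
f=2: 8 faults
f=3: 8 faults
f=4: 7 faults
f=5: 6 faults
f=6: 6 faults
Smallest f with faults ≤ 7 is 4.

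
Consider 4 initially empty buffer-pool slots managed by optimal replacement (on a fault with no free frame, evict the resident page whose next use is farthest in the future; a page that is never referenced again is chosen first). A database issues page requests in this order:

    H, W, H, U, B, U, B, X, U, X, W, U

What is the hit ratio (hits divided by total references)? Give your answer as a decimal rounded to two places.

0.58

H -> fault, frames [H]
W -> fault, frames [H, W]
H -> hit
U -> fault, frames [H, W, U]
B -> fault, frames [H, W, U, B]
U -> hit
B -> hit
X -> fault, evict B, frames [H, W, U, X]
U -> hit
X -> hit
W -> hit
U -> hit
Hits: 7 of 12 references → 7/12 = 0.5833.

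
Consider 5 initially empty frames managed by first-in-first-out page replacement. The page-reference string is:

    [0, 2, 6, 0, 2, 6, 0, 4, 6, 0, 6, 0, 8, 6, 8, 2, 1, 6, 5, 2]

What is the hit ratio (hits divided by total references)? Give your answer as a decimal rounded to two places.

0: miss, frames {0}
2: miss, frames {0,2}
6: miss, frames {0,2,6}
0: hit
2: hit
6: hit
0: hit
4: miss, frames {0,2,6,4}
6: hit
0: hit
6: hit
0: hit
8: miss, frames {0,2,6,4,8}
6: hit
8: hit
2: hit
1: miss, evict 0, frames {2,6,4,8,1}
6: hit
5: miss, evict 2, frames {6,4,8,1,5}
2: miss, evict 6, frames {4,8,1,5,2}
Hits: 12 of 20 references → 12/20 = 0.6000.

0.60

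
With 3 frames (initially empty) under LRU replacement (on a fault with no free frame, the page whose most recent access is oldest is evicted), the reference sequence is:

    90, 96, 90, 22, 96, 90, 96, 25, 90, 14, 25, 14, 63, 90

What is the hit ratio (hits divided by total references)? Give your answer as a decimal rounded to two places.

90: miss, frames {90}
96: miss, frames {90,96}
90: hit
22: miss, frames {96,90,22}
96: hit
90: hit
96: hit
25: miss, evict 22, frames {90,96,25}
90: hit
14: miss, evict 96, frames {25,90,14}
25: hit
14: hit
63: miss, evict 90, frames {25,14,63}
90: miss, evict 25, frames {14,63,90}
Hits: 7 of 14 references → 7/14 = 0.5000.

0.50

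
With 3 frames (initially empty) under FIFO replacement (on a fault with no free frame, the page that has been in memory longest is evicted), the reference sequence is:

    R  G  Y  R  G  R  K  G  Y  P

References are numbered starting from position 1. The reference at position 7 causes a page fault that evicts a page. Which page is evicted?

pos 1: R → fault, frames [R]
pos 2: G → fault, frames [R, G]
pos 3: Y → fault, frames [R, G, Y]
pos 4: R → hit
pos 5: G → hit
pos 6: R → hit
pos 7: K → fault, evict R, frames [G, Y, K]
At position 7, page R is evicted.

R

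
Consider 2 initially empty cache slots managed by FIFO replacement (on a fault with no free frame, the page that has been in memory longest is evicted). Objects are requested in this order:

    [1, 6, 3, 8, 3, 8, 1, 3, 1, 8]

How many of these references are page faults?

7

1: miss, frames [1]
6: miss, frames [1, 6]
3: miss, evict 1, frames [6, 3]
8: miss, evict 6, frames [3, 8]
3: hit
8: hit
1: miss, evict 3, frames [8, 1]
3: miss, evict 8, frames [1, 3]
1: hit
8: miss, evict 1, frames [3, 8]
Page faults: 7.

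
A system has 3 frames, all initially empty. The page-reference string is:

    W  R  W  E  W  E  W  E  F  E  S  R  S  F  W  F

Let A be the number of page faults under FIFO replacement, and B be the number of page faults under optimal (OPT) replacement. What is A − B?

Under FIFO: F F . F . . . . F . F F . . F F → 8 faults.
Under OPT: F F . F . . . . F . F . . . F . → 6 faults.
A − B = 8 − 6 = 2.

2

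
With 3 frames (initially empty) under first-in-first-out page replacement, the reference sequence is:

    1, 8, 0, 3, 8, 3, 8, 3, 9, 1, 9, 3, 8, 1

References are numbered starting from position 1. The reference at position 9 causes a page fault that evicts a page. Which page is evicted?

8

pos 1: 1 → fault, frames (1)
pos 2: 8 → fault, frames (1 8)
pos 3: 0 → fault, frames (1 8 0)
pos 4: 3 → fault, evict 1, frames (8 0 3)
pos 5: 8 → hit
pos 6: 3 → hit
pos 7: 8 → hit
pos 8: 3 → hit
pos 9: 9 → fault, evict 8, frames (0 3 9)
At position 9, page 8 is evicted.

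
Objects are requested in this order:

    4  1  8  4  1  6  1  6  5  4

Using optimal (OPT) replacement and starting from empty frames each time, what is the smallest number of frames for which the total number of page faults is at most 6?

f=1: 10 faults
f=2: 7 faults
f=3: 5 faults
f=4: 5 faults
f=5: 5 faults
Smallest f with faults ≤ 6 is 3.

3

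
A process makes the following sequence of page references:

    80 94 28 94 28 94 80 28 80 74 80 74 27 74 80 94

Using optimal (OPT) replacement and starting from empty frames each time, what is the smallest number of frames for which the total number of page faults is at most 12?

f=1: 16 faults
f=2: 8 faults
f=3: 6 faults
f=4: 5 faults
f=5: 5 faults
Smallest f with faults ≤ 12 is 2.

2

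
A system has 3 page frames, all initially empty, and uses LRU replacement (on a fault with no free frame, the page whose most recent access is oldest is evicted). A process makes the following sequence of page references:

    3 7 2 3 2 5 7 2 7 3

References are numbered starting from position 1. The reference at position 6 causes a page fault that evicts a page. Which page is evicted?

7

pos 1: 3: fault, frames (3)
pos 2: 7: fault, frames (3 7)
pos 3: 2: fault, frames (3 7 2)
pos 4: 3: hit
pos 5: 2: hit
pos 6: 5: fault, evict 7, frames (3 2 5)
At position 6, page 7 is evicted.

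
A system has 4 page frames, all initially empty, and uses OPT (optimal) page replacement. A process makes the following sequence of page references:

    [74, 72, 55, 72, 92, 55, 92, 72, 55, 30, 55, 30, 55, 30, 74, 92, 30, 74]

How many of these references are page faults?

74: miss, frames [74]
72: miss, frames [74, 72]
55: miss, frames [74, 72, 55]
72: hit
92: miss, frames [74, 72, 55, 92]
55: hit
92: hit
72: hit
55: hit
30: miss, evict 72, frames [74, 55, 92, 30]
55: hit
30: hit
55: hit
30: hit
74: hit
92: hit
30: hit
74: hit
Page faults: 5.

5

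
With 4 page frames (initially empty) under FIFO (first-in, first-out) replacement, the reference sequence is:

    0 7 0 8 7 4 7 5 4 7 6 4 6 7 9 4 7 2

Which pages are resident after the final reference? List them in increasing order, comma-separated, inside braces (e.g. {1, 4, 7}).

0 -> miss, frames [0]
7 -> miss, frames [0, 7]
0 -> hit
8 -> miss, frames [0, 7, 8]
7 -> hit
4 -> miss, frames [0, 7, 8, 4]
7 -> hit
5 -> miss, evict 0, frames [7, 8, 4, 5]
4 -> hit
7 -> hit
6 -> miss, evict 7, frames [8, 4, 5, 6]
4 -> hit
6 -> hit
7 -> miss, evict 8, frames [4, 5, 6, 7]
9 -> miss, evict 4, frames [5, 6, 7, 9]
4 -> miss, evict 5, frames [6, 7, 9, 4]
7 -> hit
2 -> miss, evict 6, frames [7, 9, 4, 2]

{2, 4, 7, 9}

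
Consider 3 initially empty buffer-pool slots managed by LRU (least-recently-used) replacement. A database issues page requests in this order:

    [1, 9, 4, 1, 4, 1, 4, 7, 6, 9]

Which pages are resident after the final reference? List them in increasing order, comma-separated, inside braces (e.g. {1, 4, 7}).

{6, 7, 9}

1: fault, frames (1)
9: fault, frames (1 9)
4: fault, frames (1 9 4)
1: hit
4: hit
1: hit
4: hit
7: fault, evict 9, frames (1 4 7)
6: fault, evict 1, frames (4 7 6)
9: fault, evict 4, frames (7 6 9)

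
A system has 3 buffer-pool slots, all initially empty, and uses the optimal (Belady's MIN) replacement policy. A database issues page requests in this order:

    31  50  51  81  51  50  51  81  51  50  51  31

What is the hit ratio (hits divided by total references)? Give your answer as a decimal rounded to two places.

0.58

31: miss, frames {31}
50: miss, frames {31,50}
51: miss, frames {31,50,51}
81: miss, evict 31, frames {50,51,81}
51: hit
50: hit
51: hit
81: hit
51: hit
50: hit
51: hit
31: miss, evict 81, frames {50,51,31}
Hits: 7 of 12 references → 7/12 = 0.5833.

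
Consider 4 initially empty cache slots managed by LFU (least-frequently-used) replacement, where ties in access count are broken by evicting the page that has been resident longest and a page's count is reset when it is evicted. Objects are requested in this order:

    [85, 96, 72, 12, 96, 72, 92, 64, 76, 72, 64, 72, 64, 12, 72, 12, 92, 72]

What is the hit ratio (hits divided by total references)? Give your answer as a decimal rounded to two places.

85 -> miss, frames {85}
96 -> miss, frames {85,96}
72 -> miss, frames {85,96,72}
12 -> miss, frames {85,96,72,12}
96 -> hit
72 -> hit
92 -> miss, evict 85, frames {96,72,12,92}
64 -> miss, evict 12, frames {96,72,92,64}
76 -> miss, evict 92, frames {96,72,64,76}
72 -> hit
64 -> hit
72 -> hit
64 -> hit
12 -> miss, evict 76, frames {96,72,64,12}
72 -> hit
12 -> hit
92 -> miss, evict 96, frames {72,64,12,92}
72 -> hit
Hits: 9 of 18 references → 9/18 = 0.5000.

0.50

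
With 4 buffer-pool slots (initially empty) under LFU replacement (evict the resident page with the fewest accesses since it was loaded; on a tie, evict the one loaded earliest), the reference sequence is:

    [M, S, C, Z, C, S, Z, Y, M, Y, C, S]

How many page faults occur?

M → miss, frames [M]
S → miss, frames [M, S]
C → miss, frames [M, S, C]
Z → miss, frames [M, S, C, Z]
C → hit
S → hit
Z → hit
Y → miss, evict M, frames [S, C, Z, Y]
M → miss, evict Y, frames [S, C, Z, M]
Y → miss, evict M, frames [S, C, Z, Y]
C → hit
S → hit
Page faults: 7.

7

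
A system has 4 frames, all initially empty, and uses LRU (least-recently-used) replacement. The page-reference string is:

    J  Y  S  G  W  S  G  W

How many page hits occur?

3

J: miss, frames [J]
Y: miss, frames [J, Y]
S: miss, frames [J, Y, S]
G: miss, frames [J, Y, S, G]
W: miss, evict J, frames [Y, S, G, W]
S: hit
G: hit
W: hit
Hits: 3.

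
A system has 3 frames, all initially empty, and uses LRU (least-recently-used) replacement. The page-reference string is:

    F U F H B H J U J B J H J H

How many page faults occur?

F: fault, frames (F)
U: fault, frames (F U)
F: hit
H: fault, frames (U F H)
B: fault, evict U, frames (F H B)
H: hit
J: fault, evict F, frames (B H J)
U: fault, evict B, frames (H J U)
J: hit
B: fault, evict H, frames (U J B)
J: hit
H: fault, evict U, frames (B J H)
J: hit
H: hit
Page faults: 8.

8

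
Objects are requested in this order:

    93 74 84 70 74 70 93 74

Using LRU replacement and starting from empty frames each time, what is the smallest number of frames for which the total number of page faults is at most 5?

f=1: 8 faults
f=2: 7 faults
f=3: 5 faults
f=4: 4 faults
Smallest f with faults ≤ 5 is 3.

3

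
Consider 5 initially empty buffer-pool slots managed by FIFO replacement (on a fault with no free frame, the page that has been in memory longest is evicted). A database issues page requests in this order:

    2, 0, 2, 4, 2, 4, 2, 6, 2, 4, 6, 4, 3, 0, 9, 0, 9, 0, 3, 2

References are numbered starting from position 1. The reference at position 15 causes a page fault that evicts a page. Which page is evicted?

2

pos 1: 2: fault, frames {2}
pos 2: 0: fault, frames {2,0}
pos 3: 2: hit
pos 4: 4: fault, frames {2,0,4}
pos 5: 2: hit
pos 6: 4: hit
pos 7: 2: hit
pos 8: 6: fault, frames {2,0,4,6}
pos 9: 2: hit
pos 10: 4: hit
pos 11: 6: hit
pos 12: 4: hit
pos 13: 3: fault, frames {2,0,4,6,3}
pos 14: 0: hit
pos 15: 9: fault, evict 2, frames {0,4,6,3,9}
At position 15, page 2 is evicted.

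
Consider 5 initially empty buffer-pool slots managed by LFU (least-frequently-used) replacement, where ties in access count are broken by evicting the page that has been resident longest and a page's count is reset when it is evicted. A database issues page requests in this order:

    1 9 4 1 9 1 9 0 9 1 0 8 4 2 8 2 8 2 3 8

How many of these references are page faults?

12

1: miss, frames (1)
9: miss, frames (1 9)
4: miss, frames (1 9 4)
1: hit
9: hit
1: hit
9: hit
0: miss, frames (1 9 4 0)
9: hit
1: hit
0: hit
8: miss, frames (1 9 4 0 8)
4: hit
2: miss, evict 8, frames (1 9 4 0 2)
8: miss, evict 2, frames (1 9 4 0 8)
2: miss, evict 8, frames (1 9 4 0 2)
8: miss, evict 2, frames (1 9 4 0 8)
2: miss, evict 8, frames (1 9 4 0 2)
3: miss, evict 2, frames (1 9 4 0 3)
8: miss, evict 3, frames (1 9 4 0 8)
Page faults: 12.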